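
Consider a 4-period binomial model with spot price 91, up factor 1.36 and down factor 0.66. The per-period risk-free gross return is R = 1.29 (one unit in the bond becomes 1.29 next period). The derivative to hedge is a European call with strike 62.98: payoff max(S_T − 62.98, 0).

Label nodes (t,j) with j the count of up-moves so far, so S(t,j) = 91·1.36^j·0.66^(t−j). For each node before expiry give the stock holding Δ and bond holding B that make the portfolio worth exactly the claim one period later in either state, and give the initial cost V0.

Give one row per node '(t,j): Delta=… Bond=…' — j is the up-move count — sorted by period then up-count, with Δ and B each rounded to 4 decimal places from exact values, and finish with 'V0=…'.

(0,0): Delta=0.9945 Bond=-22.2010
(1,0): Delta=0.9269 Bond=-24.5812
(1,1): Delta=0.9981 Bond=-29.0902
(2,0): Delta=0.2599 Bond=-5.2713
(2,1): Delta=0.9629 Bond=-34.6474
(2,2): Delta=1.0000 Bond=-37.8463
(3,0): Delta=0.0000 Bond=0.0000
(3,1): Delta=0.2739 Bond=-7.5556
(3,2): Delta=1.0000 Bond=-48.8217
(3,3): Delta=1.0000 Bond=-48.8217
V0=68.2945

The replicating-portfolio and risk-neutral prices coincide; use p* = (1.29−0.66)/(1.36−0.66) = 0.9000 for the latter.
Terminal payoffs: V(4,0)=0.0000, V(4,1)=0.0000, V(4,2)=10.3374, V(4,3)=88.0983, V(4,4)=248.3328
Node (3,0) S=26.1621: V=(p*·0.0000+(1−p*)·0.0000)/1.29=0.0000; Δ=(0.0000−0.0000)/(35.5805−17.2670)=0.0000; B=V−Δ·S=0.0000
Node (3,1) S=53.9099: V=(p*·10.3374+(1−p*)·0.0000)/1.29=7.2121; Δ=(10.3374−0.0000)/(73.3174−35.5805)=0.2739; B=V−Δ·S=-7.5556
Node (3,2) S=111.0870: V=(p*·88.0983+(1−p*)·10.3374)/1.29=62.2653; Δ=(88.0983−10.3374)/(151.0783−73.3174)=1.0000; B=V−Δ·S=-48.8217
Node (3,3) S=228.9065: V=(p*·248.3328+(1−p*)·88.0983)/1.29=180.0848; Δ=(248.3328−88.0983)/(311.3128−151.0783)=1.0000; B=V−Δ·S=-48.8217
Node (2,0) S=39.6396: V=(p*·7.2121+(1−p*)·0.0000)/1.29=5.0317; Δ=(7.2121−0.0000)/(53.9099−26.1621)=0.2599; B=V−Δ·S=-5.2713
Node (2,1) S=81.6816: V=(p*·62.2653+(1−p*)·7.2121)/1.29=44.0000; Δ=(62.2653−7.2121)/(111.0870−53.9099)=0.9629; B=V−Δ·S=-34.6474
Node (2,2) S=168.3136: V=(p*·180.0848+(1−p*)·62.2653)/1.29=130.4673; Δ=(180.0848−62.2653)/(228.9065−111.0870)=1.0000; B=V−Δ·S=-37.8463
Node (1,0) S=60.0600: V=(p*·44.0000+(1−p*)·5.0317)/1.29=31.0877; Δ=(44.0000−5.0317)/(81.6816−39.6396)=0.9269; B=V−Δ·S=-24.5812
Node (1,1) S=123.7600: V=(p*·130.4673+(1−p*)·44.0000)/1.29=94.4346; Δ=(130.4673−44.0000)/(168.3136−81.6816)=0.9981; B=V−Δ·S=-29.0902
Node (0,0) S=91.0000: V=(p*·94.4346+(1−p*)·31.0877)/1.29=68.2945; Δ=(94.4346−31.0877)/(123.7600−60.0600)=0.9945; B=V−Δ·S=-22.2010
Each (Δ,B) replicates both successor values, so the strategy is self-financing and V0 is arbitrage-free.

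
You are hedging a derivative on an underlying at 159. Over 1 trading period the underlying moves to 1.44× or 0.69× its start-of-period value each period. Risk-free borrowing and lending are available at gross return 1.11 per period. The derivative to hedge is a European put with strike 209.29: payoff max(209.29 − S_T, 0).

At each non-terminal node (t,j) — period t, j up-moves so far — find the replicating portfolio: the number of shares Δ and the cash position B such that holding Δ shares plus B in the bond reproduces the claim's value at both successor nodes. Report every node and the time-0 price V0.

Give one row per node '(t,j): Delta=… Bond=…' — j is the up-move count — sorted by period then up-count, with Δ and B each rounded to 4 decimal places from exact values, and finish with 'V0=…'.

Risk-neutral probability p* = (R−d)/(u−d) = (1.11−0.69)/(1.44−0.69) = 0.5600.
Terminal payoffs: V(1,0)=99.5800, V(1,1)=0.0000
  t=0,j=0: stock 159.0000 → up 228.9600 (V=0.0000), down 109.7100 (V=99.5800). Price 39.4732; hedge Δ=-0.8351, bond B=172.2465.
Each (Δ,B) replicates both successor values, so the strategy is self-financing and V0 is arbitrage-free.

(0,0): Delta=-0.8351 Bond=172.2465
V0=39.4732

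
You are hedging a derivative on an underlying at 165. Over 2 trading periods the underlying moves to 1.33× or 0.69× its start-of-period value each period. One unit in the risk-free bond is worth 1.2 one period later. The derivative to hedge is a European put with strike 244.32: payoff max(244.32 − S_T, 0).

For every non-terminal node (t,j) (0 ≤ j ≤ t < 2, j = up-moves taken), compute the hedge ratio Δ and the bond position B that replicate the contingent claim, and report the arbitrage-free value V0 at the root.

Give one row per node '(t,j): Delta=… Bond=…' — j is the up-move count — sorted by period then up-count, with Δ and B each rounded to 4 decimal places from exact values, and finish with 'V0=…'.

(0,0): Delta=-0.7010 Bond=141.2983
(1,0): Delta=-1.0000 Bond=203.6000
(1,1): Delta=-0.6615 Bond=160.8806
V0=25.6346

No-arbitrage ⇒ martingale measure with p* = (R−d)/(u−d) = 0.7969.
At expiry t=2: V(2,0)=165.7635, V(2,1)=92.8995, V(2,2)=0.0000
(1,0): S=113.8500. Δ = (V_up−V_dn)/(S_up−S_dn) = (92.8995−165.7635)/(151.4205−78.5565) = -1.0000. V = [p*·92.8995 + (1−p*)·165.7635]/1.2 = 89.7500. B = V − Δ·S = 203.6000.
(1,1): S=219.4500. Δ = (V_up−V_dn)/(S_up−S_dn) = (0.0000−92.8995)/(291.8685−151.4205) = -0.6615. V = [p*·0.0000 + (1−p*)·92.8995]/1.2 = 15.7252. B = V − Δ·S = 160.8806.
(0,0): S=165.0000. Δ = (V_up−V_dn)/(S_up−S_dn) = (15.7252−89.7500)/(219.4500−113.8500) = -0.7010. V = [p*·15.7252 + (1−p*)·89.7500]/1.2 = 25.6346. B = V − Δ·S = 141.2983.
Each (Δ,B) replicates both successor values, so the strategy is self-financing and V0 is arbitrage-free.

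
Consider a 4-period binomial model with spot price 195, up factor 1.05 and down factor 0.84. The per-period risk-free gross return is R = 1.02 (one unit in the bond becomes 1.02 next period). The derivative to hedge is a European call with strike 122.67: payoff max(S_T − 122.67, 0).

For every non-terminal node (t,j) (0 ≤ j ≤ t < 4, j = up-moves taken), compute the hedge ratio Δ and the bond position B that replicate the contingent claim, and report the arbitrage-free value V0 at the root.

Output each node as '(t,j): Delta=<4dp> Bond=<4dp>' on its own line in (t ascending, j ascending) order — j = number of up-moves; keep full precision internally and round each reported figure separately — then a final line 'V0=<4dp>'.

(0,0): Delta=0.9968 Bond=-112.6792
(1,0): Delta=0.9772 Bond=-111.7196
(1,1): Delta=0.9994 Bond=-115.4683
(2,0): Delta=0.8441 Bond=-95.6506
(2,1): Delta=0.9949 Bond=-117.0045
(2,2): Delta=1.0000 Bond=-117.9066
(3,0): Delta=0.0000 Bond=0.0000
(3,1): Delta=0.9567 Bond=-113.8242
(3,2): Delta=1.0000 Bond=-120.2647
(3,3): Delta=1.0000 Bond=-120.2647
V0=81.6939

The replicating-portfolio and risk-neutral prices coincide; use p* = (1.02−0.84)/(1.05−0.84) = 0.8571 for the latter.
Terminal values V(4,·): V(4,0)=0.0000, V(4,1)=0.0000, V(4,2)=29.0252, V(4,3)=66.9490, V(4,4)=114.3537
  t=3,j=0: stock 115.5773 → up 121.3561 (V=0.0000), down 97.0849 (V=0.0000). Price 0.0000; hedge Δ=0.0000, bond B=0.0000.
  t=3,j=1: stock 144.4716 → up 151.6952 (V=29.0252), down 121.3561 (V=0.0000). Price 24.3909; hedge Δ=0.9567, bond B=-113.8242.
  t=3,j=2: stock 180.5895 → up 189.6190 (V=66.9490), down 151.6952 (V=29.0252). Price 60.3248; hedge Δ=1.0000, bond B=-120.2647.
  t=3,j=3: stock 225.7369 → up 237.0237 (V=114.3537), down 189.6190 (V=66.9490). Price 105.4722; hedge Δ=1.0000, bond B=-120.2647.
  t=2,j=0: stock 137.5920 → up 144.4716 (V=24.3909), down 115.5773 (V=0.0000). Price 20.4966; hedge Δ=0.8441, bond B=-95.6506.
  t=2,j=1: stock 171.9900 → up 180.5895 (V=60.3248), down 144.4716 (V=24.3909). Price 54.1092; hedge Δ=0.9949, bond B=-117.0045.
  t=2,j=2: stock 214.9875 → up 225.7369 (V=105.4722), down 180.5895 (V=60.3248). Price 97.0809; hedge Δ=1.0000, bond B=-117.9066.
  t=1,j=0: stock 163.8000 → up 171.9900 (V=54.1092), down 137.5920 (V=20.4966). Price 48.3406; hedge Δ=0.9772, bond B=-111.7196.
  t=1,j=1: stock 204.7500 → up 214.9875 (V=97.0809), down 171.9900 (V=54.1092). Price 89.1589; hedge Δ=0.9994, bond B=-115.4683.
  t=0,j=0: stock 195.0000 → up 204.7500 (V=89.1589), down 163.8000 (V=48.3406). Price 81.6939; hedge Δ=0.9968, bond B=-112.6792.
Each (Δ,B) replicates both successor values, so the strategy is self-financing and V0 is arbitrage-free.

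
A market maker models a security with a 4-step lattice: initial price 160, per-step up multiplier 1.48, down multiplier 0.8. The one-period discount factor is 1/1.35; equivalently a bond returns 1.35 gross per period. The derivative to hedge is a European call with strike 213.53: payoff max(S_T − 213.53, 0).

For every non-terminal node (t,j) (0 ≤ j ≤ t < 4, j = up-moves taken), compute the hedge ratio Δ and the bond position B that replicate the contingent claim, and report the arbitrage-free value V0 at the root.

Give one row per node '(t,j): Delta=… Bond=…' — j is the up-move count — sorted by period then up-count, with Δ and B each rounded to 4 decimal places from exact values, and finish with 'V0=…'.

Under the risk-neutral measure, an up-move has probability p* = (R−d)/(u−d) = 0.8088 and values discount at R = 1.35.
At expiry t=4: V(4,0)=0.0000, V(4,1)=0.0000, V(4,2)=10.7670, V(4,3)=201.4194, V(4,4)=554.1263
(3,0): S=81.9200. Δ = (V_up−V_dn)/(S_up−S_dn) = (0.0000−0.0000)/(121.2416−65.5360) = 0.0000. V = [p*·0.0000 + (1−p*)·0.0000]/1.35 = 0.0000. B = V − Δ·S = 0.0000.
(3,1): S=151.5520. Δ = (V_up−V_dn)/(S_up−S_dn) = (10.7670−0.0000)/(224.2970−121.2416) = 0.1045. V = [p*·10.7670 + (1−p*)·0.0000]/1.35 = 6.4508. B = V − Δ·S = -9.3830.
(3,2): S=280.3712. Δ = (V_up−V_dn)/(S_up−S_dn) = (201.4194−10.7670)/(414.9494−224.2970) = 1.0000. V = [p*·201.4194 + (1−p*)·10.7670]/1.35 = 122.2008. B = V − Δ·S = -158.1704.
(3,3): S=518.6867. Δ = (V_up−V_dn)/(S_up−S_dn) = (554.1263−201.4194)/(767.6563−414.9494) = 1.0000. V = [p*·554.1263 + (1−p*)·201.4194]/1.35 = 360.5163. B = V − Δ·S = -158.1704.
(2,0): S=102.4000. Δ = (V_up−V_dn)/(S_up−S_dn) = (6.4508−0.0000)/(151.5520−81.9200) = 0.0926. V = [p*·6.4508 + (1−p*)·0.0000]/1.35 = 3.8649. B = V − Δ·S = -5.6216.
(2,1): S=189.4400. Δ = (V_up−V_dn)/(S_up−S_dn) = (122.2008−6.4508)/(280.3712−151.5520) = 0.8985. V = [p*·122.2008 + (1−p*)·6.4508]/1.35 = 74.1275. B = V − Δ·S = -96.0931.
(2,2): S=350.4640. Δ = (V_up−V_dn)/(S_up−S_dn) = (360.5163−122.2008)/(518.6867−280.3712) = 1.0000. V = [p*·360.5163 + (1−p*)·122.2008]/1.35 = 233.3008. B = V − Δ·S = -117.1632.
(1,0): S=128.0000. Δ = (V_up−V_dn)/(S_up−S_dn) = (74.1275−3.8649)/(189.4400−102.4000) = 0.8072. V = [p*·74.1275 + (1−p*)·3.8649]/1.35 = 44.9592. B = V − Δ·S = -58.3682.
(1,1): S=236.8000. Δ = (V_up−V_dn)/(S_up−S_dn) = (233.3008−74.1275)/(350.4640−189.4400) = 0.9885. V = [p*·233.3008 + (1−p*)·74.1275]/1.35 = 150.2745. B = V − Δ·S = -83.8038.
(0,0): S=160.0000. Δ = (V_up−V_dn)/(S_up−S_dn) = (150.2745−44.9592)/(236.8000−128.0000) = 0.9680. V = [p*·150.2745 + (1−p*)·44.9592]/1.35 = 96.4005. B = V − Δ·S = -58.4749.
Check: Δ(0,0)·S0 + B(0,0) = 96.4005 = V0.

(0,0): Delta=0.9680 Bond=-58.4749
(1,0): Delta=0.8072 Bond=-58.3682
(1,1): Delta=0.9885 Bond=-83.8038
(2,0): Delta=0.0926 Bond=-5.6216
(2,1): Delta=0.8985 Bond=-96.0931
(2,2): Delta=1.0000 Bond=-117.1632
(3,0): Delta=0.0000 Bond=0.0000
(3,1): Delta=0.1045 Bond=-9.3830
(3,2): Delta=1.0000 Bond=-158.1704
(3,3): Delta=1.0000 Bond=-158.1704
V0=96.4005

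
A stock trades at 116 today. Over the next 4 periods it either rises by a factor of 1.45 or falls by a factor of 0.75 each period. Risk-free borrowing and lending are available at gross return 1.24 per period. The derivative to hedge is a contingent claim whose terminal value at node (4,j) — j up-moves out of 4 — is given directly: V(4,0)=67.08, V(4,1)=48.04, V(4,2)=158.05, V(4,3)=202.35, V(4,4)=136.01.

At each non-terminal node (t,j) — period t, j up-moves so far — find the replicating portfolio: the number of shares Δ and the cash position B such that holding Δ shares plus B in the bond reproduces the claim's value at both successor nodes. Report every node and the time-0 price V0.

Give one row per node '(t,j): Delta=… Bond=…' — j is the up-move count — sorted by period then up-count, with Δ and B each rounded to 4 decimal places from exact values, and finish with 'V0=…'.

(0,0): Delta=0.1102 Bond=55.7136
(1,0): Delta=0.7069 Bond=17.1678
(1,1): Delta=-0.0221 Bond=91.3350
(2,0): Delta=1.2588 Bond=-14.7213
(2,1): Delta=0.5846 Bond=36.7206
(2,2): Delta=-0.1566 Bond=146.0560
(3,0): Delta=-0.5558 Bond=70.5484
(3,1): Delta=1.6611 Bond=-56.3128
(3,2): Delta=0.3460 Bond=89.1820
(3,3): Delta=-0.2680 Bond=220.5069
V0=68.4957

Risk-neutral probability p* = (R−d)/(u−d) = (1.24−0.75)/(1.45−0.75) = 0.7000.
At expiry t=4: V(4,0)=67.0800, V(4,1)=48.0400, V(4,2)=158.0500, V(4,3)=202.3500, V(4,4)=136.0100
(3,0): S=48.9375. Δ = (V_up−V_dn)/(S_up−S_dn) = (48.0400−67.0800)/(70.9594−36.7031) = -0.5558. V = [p*·48.0400 + (1−p*)·67.0800]/1.24 = 43.3484. B = V − Δ·S = 70.5484.
(3,1): S=94.6125. Δ = (V_up−V_dn)/(S_up−S_dn) = (158.0500−48.0400)/(137.1881−70.9594) = 1.6611. V = [p*·158.0500 + (1−p*)·48.0400]/1.24 = 100.8444. B = V − Δ·S = -56.3128.
(3,2): S=182.9175. Δ = (V_up−V_dn)/(S_up−S_dn) = (202.3500−158.0500)/(265.2304−137.1881) = 0.3460. V = [p*·202.3500 + (1−p*)·158.0500]/1.24 = 152.4677. B = V − Δ·S = 89.1820.
(3,3): S=353.6405. Δ = (V_up−V_dn)/(S_up−S_dn) = (136.0100−202.3500)/(512.7787−265.2304) = -0.2680. V = [p*·136.0100 + (1−p*)·202.3500]/1.24 = 125.7355. B = V − Δ·S = 220.5069.
(2,0): S=65.2500. Δ = (V_up−V_dn)/(S_up−S_dn) = (100.8444−43.3484)/(94.6125−48.9375) = 1.2588. V = [p*·100.8444 + (1−p*)·43.3484]/1.24 = 67.4158. B = V − Δ·S = -14.7213.
(2,1): S=126.1500. Δ = (V_up−V_dn)/(S_up−S_dn) = (152.4677−100.8444)/(182.9175−94.6125) = 0.5846. V = [p*·152.4677 + (1−p*)·100.8444]/1.24 = 110.4683. B = V − Δ·S = 36.7206.
(2,2): S=243.8900. Δ = (V_up−V_dn)/(S_up−S_dn) = (125.7355−152.4677)/(353.6405−182.9175) = -0.1566. V = [p*·125.7355 + (1−p*)·152.4677]/1.24 = 107.8671. B = V − Δ·S = 146.0560.
(1,0): S=87.0000. Δ = (V_up−V_dn)/(S_up−S_dn) = (110.4683−67.4158)/(126.1500−65.2500) = 0.7069. V = [p*·110.4683 + (1−p*)·67.4158]/1.24 = 78.6714. B = V − Δ·S = 17.1678.
(1,1): S=168.2000. Δ = (V_up−V_dn)/(S_up−S_dn) = (107.8671−110.4683)/(243.8900−126.1500) = -0.0221. V = [p*·107.8671 + (1−p*)·110.4683]/1.24 = 87.6189. B = V − Δ·S = 91.3350.
(0,0): S=116.0000. Δ = (V_up−V_dn)/(S_up−S_dn) = (87.6189−78.6714)/(168.2000−87.0000) = 0.1102. V = [p*·87.6189 + (1−p*)·78.6714]/1.24 = 68.4957. B = V − Δ·S = 55.7136.
The time-0 hedge costs 68.4957, which is the no-arbitrage price.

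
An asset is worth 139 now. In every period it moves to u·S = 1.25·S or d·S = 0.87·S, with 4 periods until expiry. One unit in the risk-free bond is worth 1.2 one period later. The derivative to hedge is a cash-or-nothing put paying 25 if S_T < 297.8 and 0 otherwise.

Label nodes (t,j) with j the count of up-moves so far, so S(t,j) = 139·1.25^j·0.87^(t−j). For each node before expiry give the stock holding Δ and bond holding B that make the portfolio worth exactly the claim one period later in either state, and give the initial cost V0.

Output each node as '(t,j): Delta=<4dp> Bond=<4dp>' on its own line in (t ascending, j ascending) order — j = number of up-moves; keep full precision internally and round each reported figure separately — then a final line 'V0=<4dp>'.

(0,0): Delta=-0.1794 Bond=30.1340
(1,0): Delta=0.0000 Bond=14.4676
(1,1): Delta=-0.1983 Bond=39.4476
(2,0): Delta=0.0000 Bond=17.3611
(2,1): Delta=0.0000 Bond=17.3611
(2,2): Delta=-0.2192 Bond=51.8789
(3,0): Delta=0.0000 Bond=20.8333
(3,1): Delta=0.0000 Bond=20.8333
(3,2): Delta=0.0000 Bond=20.8333
(3,3): Delta=-0.2423 Bond=68.5307
V0=5.1993

Since d<R<u, set p* = (R−d)/(u−d) = 0.8684; price each node as the discounted p*-expectation of its children.
At expiry t=4: V(4,0)=25.0000, V(4,1)=25.0000, V(4,2)=25.0000, V(4,3)=25.0000, V(4,4)=0.0000
Node (3,0) S=91.5319: V=(p*·25.0000+(1−p*)·25.0000)/1.2=20.8333; Δ=(25.0000−25.0000)/(114.4149−79.6328)=0.0000; B=V−Δ·S=20.8333
Node (3,1) S=131.5114: V=(p*·25.0000+(1−p*)·25.0000)/1.2=20.8333; Δ=(25.0000−25.0000)/(164.3892−114.4149)=0.0000; B=V−Δ·S=20.8333
Node (3,2) S=188.9531: V=(p*·25.0000+(1−p*)·25.0000)/1.2=20.8333; Δ=(25.0000−25.0000)/(236.1914−164.3892)=0.0000; B=V−Δ·S=20.8333
Node (3,3) S=271.4844: V=(p*·0.0000+(1−p*)·25.0000)/1.2=2.7412; Δ=(0.0000−25.0000)/(339.3555−236.1914)=-0.2423; B=V−Δ·S=68.5307
Node (2,0) S=105.2091: V=(p*·20.8333+(1−p*)·20.8333)/1.2=17.3611; Δ=(20.8333−20.8333)/(131.5114−91.5319)=0.0000; B=V−Δ·S=17.3611
Node (2,1) S=151.1625: V=(p*·20.8333+(1−p*)·20.8333)/1.2=17.3611; Δ=(20.8333−20.8333)/(188.9531−131.5114)=0.0000; B=V−Δ·S=17.3611
Node (2,2) S=217.1875: V=(p*·2.7412+(1−p*)·20.8333)/1.2=4.2681; Δ=(2.7412−20.8333)/(271.4844−188.9531)=-0.2192; B=V−Δ·S=51.8789
Node (1,0) S=120.9300: V=(p*·17.3611+(1−p*)·17.3611)/1.2=14.4676; Δ=(17.3611−17.3611)/(151.1625−105.2091)=0.0000; B=V−Δ·S=14.4676
Node (1,1) S=173.7500: V=(p*·4.2681+(1−p*)·17.3611)/1.2=4.9924; Δ=(4.2681−17.3611)/(217.1875−151.1625)=-0.1983; B=V−Δ·S=39.4476
Node (0,0) S=139.0000: V=(p*·4.9924+(1−p*)·14.4676)/1.2=5.1993; Δ=(4.9924−14.4676)/(173.7500−120.9300)=-0.1794; B=V−Δ·S=30.1340
Root portfolio cost Δ·139+B reproduces V0=5.1993.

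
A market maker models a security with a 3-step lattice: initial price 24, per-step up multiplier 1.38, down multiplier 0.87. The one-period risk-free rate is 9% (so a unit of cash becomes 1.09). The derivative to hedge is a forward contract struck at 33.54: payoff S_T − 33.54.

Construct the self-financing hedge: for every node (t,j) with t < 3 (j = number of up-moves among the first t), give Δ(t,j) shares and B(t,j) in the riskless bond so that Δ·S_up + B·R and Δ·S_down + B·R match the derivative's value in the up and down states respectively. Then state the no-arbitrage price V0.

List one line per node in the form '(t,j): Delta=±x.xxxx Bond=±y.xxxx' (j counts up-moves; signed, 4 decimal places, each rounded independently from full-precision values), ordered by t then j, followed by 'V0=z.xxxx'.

Under the risk-neutral measure, an up-move has probability p* = (R−d)/(u−d) = 0.4314 and values discount at R = 1.09.
Payoff layer (t=3): V(3,0)=-17.7359, V(3,1)=-8.4715, V(3,2)=6.2239, V(3,3)=29.5337
  t=2,j=0: stock 18.1656 → up 25.0685 (V=-8.4715), down 15.8041 (V=-17.7359). Price -12.6050; hedge Δ=1.0000, bond B=-30.7706.
  t=2,j=1: stock 28.8144 → up 39.7639 (V=6.2239), down 25.0685 (V=-8.4715). Price -1.9562; hedge Δ=1.0000, bond B=-30.7706.
  t=2,j=2: stock 45.7056 → up 63.0737 (V=29.5337), down 39.7639 (V=6.2239). Price 14.9350; hedge Δ=1.0000, bond B=-30.7706.
  t=1,j=0: stock 20.8800 → up 28.8144 (V=-1.9562), down 18.1656 (V=-12.6050). Price -7.3499; hedge Δ=1.0000, bond B=-28.2299.
  t=1,j=1: stock 33.1200 → up 45.7056 (V=14.9350), down 28.8144 (V=-1.9562). Price 4.8901; hedge Δ=1.0000, bond B=-28.2299.
  t=0,j=0: stock 24.0000 → up 33.1200 (V=4.8901), down 20.8800 (V=-7.3499). Price -1.8990; hedge Δ=1.0000, bond B=-25.8990.
The time-0 hedge costs -1.8990, which is the no-arbitrage price.

(0,0): Delta=1.0000 Bond=-25.8990
(1,0): Delta=1.0000 Bond=-28.2299
(1,1): Delta=1.0000 Bond=-28.2299
(2,0): Delta=1.0000 Bond=-30.7706
(2,1): Delta=1.0000 Bond=-30.7706
(2,2): Delta=1.0000 Bond=-30.7706
V0=-1.8990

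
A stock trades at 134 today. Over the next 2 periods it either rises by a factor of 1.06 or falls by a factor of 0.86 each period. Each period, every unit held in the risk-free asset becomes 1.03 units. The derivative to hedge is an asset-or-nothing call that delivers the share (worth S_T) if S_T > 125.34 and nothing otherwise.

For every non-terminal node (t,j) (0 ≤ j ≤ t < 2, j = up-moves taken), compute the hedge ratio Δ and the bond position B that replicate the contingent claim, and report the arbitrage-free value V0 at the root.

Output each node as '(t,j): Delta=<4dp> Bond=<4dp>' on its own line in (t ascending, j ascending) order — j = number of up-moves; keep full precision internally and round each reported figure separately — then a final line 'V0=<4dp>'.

The replicating-portfolio and risk-neutral prices coincide; use p* = (1.03−0.86)/(1.06−0.86) = 0.8500 for the latter.
At expiry t=2: V(2,0)=0.0000, V(2,1)=0.0000, V(2,2)=150.5624
  t=1,j=0: stock 115.2400 → up 122.1544 (V=0.0000), down 99.1064 (V=0.0000). Price 0.0000; hedge Δ=0.0000, bond B=0.0000.
  t=1,j=1: stock 142.0400 → up 150.5624 (V=150.5624), down 122.1544 (V=0.0000). Price 124.2505; hedge Δ=5.3000, bond B=-628.5615.
  t=0,j=0: stock 134.0000 → up 142.0400 (V=124.2505), down 115.2400 (V=0.0000). Price 102.5368; hedge Δ=4.6362, bond B=-518.7158.
Each (Δ,B) replicates both successor values, so the strategy is self-financing and V0 is arbitrage-free.

(0,0): Delta=4.6362 Bond=-518.7158
(1,0): Delta=0.0000 Bond=0.0000
(1,1): Delta=5.3000 Bond=-628.5615
V0=102.5368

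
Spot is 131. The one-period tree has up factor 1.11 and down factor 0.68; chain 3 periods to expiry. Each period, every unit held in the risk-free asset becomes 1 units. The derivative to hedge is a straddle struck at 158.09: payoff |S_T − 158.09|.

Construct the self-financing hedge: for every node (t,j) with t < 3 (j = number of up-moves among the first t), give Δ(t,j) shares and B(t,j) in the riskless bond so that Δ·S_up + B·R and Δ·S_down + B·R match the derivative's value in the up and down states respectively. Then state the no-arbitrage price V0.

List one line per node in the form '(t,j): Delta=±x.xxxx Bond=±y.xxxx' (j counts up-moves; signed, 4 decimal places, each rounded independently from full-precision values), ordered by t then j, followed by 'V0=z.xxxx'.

(0,0): Delta=-0.5857 Bond=121.1845
(1,0): Delta=-1.0000 Bond=158.0900
(1,1): Delta=-0.4985 Bond=108.4982
(2,0): Delta=-1.0000 Bond=158.0900
(2,1): Delta=-1.0000 Bond=158.0900
(2,2): Delta=-0.3928 Bond=91.4511
V0=44.4573

Since d<R<u, set p* = (R−d)/(u−d) = 0.7442; price each node as the discounted p*-expectation of its children.
Payoff layer (t=3): V(3,0)=116.8994, V(3,1)=90.8524, V(3,2)=48.3345, V(3,3)=21.0697
  t=2,j=0: stock 60.5744 → up 67.2376 (V=90.8524), down 41.1906 (V=116.8994). Price 97.5156; hedge Δ=-1.0000, bond B=158.0900.
  t=2,j=1: stock 98.8788 → up 109.7555 (V=48.3345), down 67.2376 (V=90.8524). Price 59.2112; hedge Δ=-1.0000, bond B=158.0900.
  t=2,j=2: stock 161.4051 → up 179.1597 (V=21.0697), down 109.7555 (V=48.3345). Price 28.0444; hedge Δ=-0.3928, bond B=91.4511.
  t=1,j=0: stock 89.0800 → up 98.8788 (V=59.2112), down 60.5744 (V=97.5156). Price 69.0100; hedge Δ=-1.0000, bond B=158.0900.
  t=1,j=1: stock 145.4100 → up 161.4051 (V=28.0444), down 98.8788 (V=59.2112). Price 36.0173; hedge Δ=-0.4985, bond B=108.4982.
  t=0,j=0: stock 131.0000 → up 145.4100 (V=36.0173), down 89.0800 (V=69.0100). Price 44.4573; hedge Δ=-0.5857, bond B=121.1845.
Check: Δ(0,0)·S0 + B(0,0) = 44.4573 = V0.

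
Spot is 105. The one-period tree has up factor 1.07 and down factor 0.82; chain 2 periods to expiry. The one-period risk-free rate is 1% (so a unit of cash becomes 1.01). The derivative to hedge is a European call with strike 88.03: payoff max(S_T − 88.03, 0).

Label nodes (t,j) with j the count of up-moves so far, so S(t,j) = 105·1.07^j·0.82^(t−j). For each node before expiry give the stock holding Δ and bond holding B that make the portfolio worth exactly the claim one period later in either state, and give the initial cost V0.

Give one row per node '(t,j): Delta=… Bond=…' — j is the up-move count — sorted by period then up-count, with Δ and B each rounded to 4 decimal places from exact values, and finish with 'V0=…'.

Since d<R<u, set p* = (R−d)/(u−d) = 0.7600; price each node as the discounted p*-expectation of its children.
Payoff layer (t=2): V(2,0)=0.0000, V(2,1)=4.0970, V(2,2)=32.1845
Node (1,0) S=86.1000: V=(p*·4.0970+(1−p*)·0.0000)/1.01=3.0829; Δ=(4.0970−0.0000)/(92.1270−70.6020)=0.1903; B=V−Δ·S=-13.3051
Node (1,1) S=112.3500: V=(p*·32.1845+(1−p*)·4.0970)/1.01=25.1916; Δ=(32.1845−4.0970)/(120.2145−92.1270)=1.0000; B=V−Δ·S=-87.1584
Node (0,0) S=105.0000: V=(p*·25.1916+(1−p*)·3.0829)/1.01=19.6886; Δ=(25.1916−3.0829)/(112.3500−86.1000)=0.8422; B=V−Δ·S=-68.7462
Self-financing check: at every node Δ·S+B equals the discounted successor values.

(0,0): Delta=0.8422 Bond=-68.7462
(1,0): Delta=0.1903 Bond=-13.3051
(1,1): Delta=1.0000 Bond=-87.1584
V0=19.6886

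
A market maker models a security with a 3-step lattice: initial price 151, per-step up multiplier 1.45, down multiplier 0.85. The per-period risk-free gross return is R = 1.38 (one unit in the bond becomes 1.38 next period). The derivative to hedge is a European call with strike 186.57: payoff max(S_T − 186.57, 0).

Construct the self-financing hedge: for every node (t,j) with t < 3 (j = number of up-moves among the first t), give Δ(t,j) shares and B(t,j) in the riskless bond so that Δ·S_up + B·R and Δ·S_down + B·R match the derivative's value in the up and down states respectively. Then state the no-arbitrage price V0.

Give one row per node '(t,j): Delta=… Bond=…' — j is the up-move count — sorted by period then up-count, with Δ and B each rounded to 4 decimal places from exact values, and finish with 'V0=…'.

Since d<R<u, set p* = (R−d)/(u−d) = 0.8833; price each node as the discounted p*-expectation of its children.
Terminal values V(3,·): V(3,0)=0.0000, V(3,1)=0.0000, V(3,2)=83.2859, V(3,3)=273.7724
(2,0): S=109.0975. Δ = (V_up−V_dn)/(S_up−S_dn) = (0.0000−0.0000)/(158.1914−92.7329) = 0.0000. V = [p*·0.0000 + (1−p*)·0.0000]/1.38 = 0.0000. B = V − Δ·S = 0.0000.
(2,1): S=186.1075. Δ = (V_up−V_dn)/(S_up−S_dn) = (83.2859−0.0000)/(269.8559−158.1914) = 0.7459. V = [p*·83.2859 + (1−p*)·0.0000]/1.38 = 53.3110. B = V − Δ·S = -85.4988.
(2,2): S=317.4775. Δ = (V_up−V_dn)/(S_up−S_dn) = (273.7724−83.2859)/(460.3424−269.8559) = 1.0000. V = [p*·273.7724 + (1−p*)·83.2859]/1.38 = 182.2818. B = V − Δ·S = -135.1957.
(1,0): S=128.3500. Δ = (V_up−V_dn)/(S_up−S_dn) = (53.3110−0.0000)/(186.1075−109.0975) = 0.6923. V = [p*·53.3110 + (1−p*)·0.0000]/1.38 = 34.1242. B = V − Δ·S = -54.7275.
(1,1): S=218.9500. Δ = (V_up−V_dn)/(S_up−S_dn) = (182.2818−53.3110)/(317.4775−186.1075) = 0.9817. V = [p*·182.2818 + (1−p*)·53.3110]/1.38 = 121.1850. B = V − Δ·S = -93.7664.
(0,0): S=151.0000. Δ = (V_up−V_dn)/(S_up−S_dn) = (121.1850−34.1242)/(218.9500−128.3500) = 0.9609. V = [p*·121.1850 + (1−p*)·34.1242]/1.38 = 80.4550. B = V − Δ·S = -64.6463.
Check: Δ(0,0)·S0 + B(0,0) = 80.4550 = V0.

(0,0): Delta=0.9609 Bond=-64.6463
(1,0): Delta=0.6923 Bond=-54.7275
(1,1): Delta=0.9817 Bond=-93.7664
(2,0): Delta=0.0000 Bond=0.0000
(2,1): Delta=0.7459 Bond=-85.4988
(2,2): Delta=1.0000 Bond=-135.1957
V0=80.4550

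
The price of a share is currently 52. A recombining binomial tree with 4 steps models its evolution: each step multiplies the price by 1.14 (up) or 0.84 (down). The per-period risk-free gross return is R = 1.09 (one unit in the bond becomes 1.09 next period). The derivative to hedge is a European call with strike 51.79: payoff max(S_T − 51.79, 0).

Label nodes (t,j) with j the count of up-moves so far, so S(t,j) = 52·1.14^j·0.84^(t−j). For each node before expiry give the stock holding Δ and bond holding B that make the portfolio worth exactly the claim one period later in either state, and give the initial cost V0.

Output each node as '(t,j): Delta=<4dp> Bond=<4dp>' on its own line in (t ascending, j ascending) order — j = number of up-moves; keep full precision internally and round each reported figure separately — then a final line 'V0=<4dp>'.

(0,0): Delta=0.8842 Bond=-30.1335
(1,0): Delta=0.5765 Bond=-19.4047
(1,1): Delta=0.9295 Bond=-35.5337
(2,0): Delta=0.0000 Bond=0.0000
(2,1): Delta=0.6614 Bond=-25.3814
(2,2): Delta=0.9690 Bond=-41.4018
(3,0): Delta=0.0000 Bond=0.0000
(3,1): Delta=0.0000 Bond=0.0000
(3,2): Delta=0.7589 Bond=-33.1989
(3,3): Delta=1.0000 Bond=-47.5138
V0=15.8436

Risk-neutral probability p* = (R−d)/(u−d) = (1.09−0.84)/(1.14−0.84) = 0.8333.
Payoff layer (t=4): V(4,0)=0.0000, V(4,1)=0.0000, V(4,2)=0.0000, V(4,3)=12.9238, V(4,4)=36.0359
  t=3,j=0: stock 30.8206 → up 35.1355 (V=0.0000), down 25.8893 (V=0.0000). Price 0.0000; hedge Δ=0.0000, bond B=0.0000.
  t=3,j=1: stock 41.8280 → up 47.6839 (V=0.0000), down 35.1355 (V=0.0000). Price 0.0000; hedge Δ=0.0000, bond B=0.0000.
  t=3,j=2: stock 56.7665 → up 64.7138 (V=12.9238), down 47.6839 (V=0.0000). Price 9.8806; hedge Δ=0.7589, bond B=-33.1989.
  t=3,j=3: stock 77.0403 → up 87.8259 (V=36.0359), down 64.7138 (V=12.9238). Price 29.5265; hedge Δ=1.0000, bond B=-47.5138.
  t=2,j=0: stock 36.6912 → up 41.8280 (V=0.0000), down 30.8206 (V=0.0000). Price 0.0000; hedge Δ=0.0000, bond B=0.0000.
  t=2,j=1: stock 49.7952 → up 56.7665 (V=9.8806), down 41.8280 (V=0.0000). Price 7.5540; hedge Δ=0.6614, bond B=-25.3814.
  t=2,j=2: stock 67.5792 → up 77.0403 (V=29.5265), down 56.7665 (V=9.8806). Price 24.0846; hedge Δ=0.9690, bond B=-41.4018.
  t=1,j=0: stock 43.6800 → up 49.7952 (V=7.5540), down 36.6912 (V=0.0000). Price 5.7752; hedge Δ=0.5765, bond B=-19.4047.
  t=1,j=1: stock 59.2800 → up 67.5792 (V=24.0846), down 49.7952 (V=7.5540). Price 19.5683; hedge Δ=0.9295, bond B=-35.5337.
  t=0,j=0: stock 52.0000 → up 59.2800 (V=19.5683), down 43.6800 (V=5.7752). Price 15.8436; hedge Δ=0.8842, bond B=-30.1335.
Each (Δ,B) replicates both successor values, so the strategy is self-financing and V0 is arbitrage-free.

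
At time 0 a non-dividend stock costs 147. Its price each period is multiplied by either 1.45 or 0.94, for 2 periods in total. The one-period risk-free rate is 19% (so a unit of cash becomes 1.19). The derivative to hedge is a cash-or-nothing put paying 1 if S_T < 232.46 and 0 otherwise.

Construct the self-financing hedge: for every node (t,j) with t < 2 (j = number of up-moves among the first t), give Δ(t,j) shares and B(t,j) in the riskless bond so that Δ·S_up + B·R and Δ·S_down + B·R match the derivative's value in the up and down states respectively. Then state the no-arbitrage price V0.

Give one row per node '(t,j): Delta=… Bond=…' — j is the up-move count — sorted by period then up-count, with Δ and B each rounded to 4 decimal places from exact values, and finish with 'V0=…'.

(0,0): Delta=-0.0055 Bond=1.3442
(1,0): Delta=0.0000 Bond=0.8403
(1,1): Delta=-0.0092 Bond=2.3892
V0=0.5365

Since d<R<u, set p* = (R−d)/(u−d) = 0.4902; price each node as the discounted p*-expectation of its children.
At expiry t=2: V(2,0)=1.0000, V(2,1)=1.0000, V(2,2)=0.0000
  t=1,j=0: stock 138.1800 → up 200.3610 (V=1.0000), down 129.8892 (V=1.0000). Price 0.8403; hedge Δ=0.0000, bond B=0.8403.
  t=1,j=1: stock 213.1500 → up 309.0675 (V=0.0000), down 200.3610 (V=1.0000). Price 0.4284; hedge Δ=-0.0092, bond B=2.3892.
  t=0,j=0: stock 147.0000 → up 213.1500 (V=0.4284), down 138.1800 (V=0.8403). Price 0.5365; hedge Δ=-0.0055, bond B=1.3442.
Self-financing check: at every node Δ·S+B equals the discounted successor values.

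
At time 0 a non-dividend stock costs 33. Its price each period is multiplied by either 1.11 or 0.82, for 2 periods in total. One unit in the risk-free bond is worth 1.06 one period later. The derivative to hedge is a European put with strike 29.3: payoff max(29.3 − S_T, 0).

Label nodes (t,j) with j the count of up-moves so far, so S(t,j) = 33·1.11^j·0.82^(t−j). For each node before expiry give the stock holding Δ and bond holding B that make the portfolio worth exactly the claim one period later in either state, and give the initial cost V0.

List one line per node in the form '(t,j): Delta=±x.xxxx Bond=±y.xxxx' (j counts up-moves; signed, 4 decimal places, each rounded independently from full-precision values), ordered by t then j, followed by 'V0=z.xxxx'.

(0,0): Delta=-0.1209 Bond=4.1764
(1,0): Delta=-0.9061 Bond=25.6766
(1,1): Delta=0.0000 Bond=0.0000
V0=0.1881

Under the risk-neutral measure, an up-move has probability p* = (R−d)/(u−d) = 0.8276 and values discount at R = 1.06.
Terminal payoffs: V(2,0)=7.1108, V(2,1)=0.0000, V(2,2)=0.0000
(1,0): S=27.0600. Δ = (V_up−V_dn)/(S_up−S_dn) = (0.0000−7.1108)/(30.0366−22.1892) = -0.9061. V = [p*·0.0000 + (1−p*)·7.1108]/1.06 = 1.1566. B = V − Δ·S = 25.6766.
(1,1): S=36.6300. Δ = (V_up−V_dn)/(S_up−S_dn) = (0.0000−0.0000)/(40.6593−30.0366) = 0.0000. V = [p*·0.0000 + (1−p*)·0.0000]/1.06 = 0.0000. B = V − Δ·S = 0.0000.
(0,0): S=33.0000. Δ = (V_up−V_dn)/(S_up−S_dn) = (0.0000−1.1566)/(36.6300−27.0600) = -0.1209. V = [p*·0.0000 + (1−p*)·1.1566]/1.06 = 0.1881. B = V − Δ·S = 4.1764.
The time-0 hedge costs 0.1881, which is the no-arbitrage price.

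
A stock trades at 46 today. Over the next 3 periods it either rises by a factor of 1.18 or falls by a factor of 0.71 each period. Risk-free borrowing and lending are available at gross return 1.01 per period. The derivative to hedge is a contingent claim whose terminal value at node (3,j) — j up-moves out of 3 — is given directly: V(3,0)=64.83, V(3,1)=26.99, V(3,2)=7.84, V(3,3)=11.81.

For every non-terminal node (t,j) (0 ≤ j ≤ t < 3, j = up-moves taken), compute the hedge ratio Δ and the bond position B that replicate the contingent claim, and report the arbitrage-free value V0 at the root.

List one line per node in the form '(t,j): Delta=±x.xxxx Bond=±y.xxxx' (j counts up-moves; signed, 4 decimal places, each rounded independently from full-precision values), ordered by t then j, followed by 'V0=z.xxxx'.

Risk-neutral probability p* = (R−d)/(u−d) = (1.01−0.71)/(1.18−0.71) = 0.6383.
Terminal payoffs: V(3,0)=64.8300, V(3,1)=26.9900, V(3,2)=7.8400, V(3,3)=11.8100
(2,0): S=23.1886. Δ = (V_up−V_dn)/(S_up−S_dn) = (26.9900−64.8300)/(27.3625−16.4639) = -3.4720. V = [p*·26.9900 + (1−p*)·64.8300]/1.01 = 40.2741. B = V − Δ·S = 120.7847.
(2,1): S=38.5388. Δ = (V_up−V_dn)/(S_up−S_dn) = (7.8400−26.9900)/(45.4758−27.3625) = -1.0572. V = [p*·7.8400 + (1−p*)·26.9900]/1.01 = 14.6204. B = V − Δ·S = 55.3651.
(2,2): S=64.0504. Δ = (V_up−V_dn)/(S_up−S_dn) = (11.8100−7.8400)/(75.5795−45.4758) = 0.1319. V = [p*·11.8100 + (1−p*)·7.8400]/1.01 = 10.2713. B = V − Δ·S = 1.8245.
(1,0): S=32.6600. Δ = (V_up−V_dn)/(S_up−S_dn) = (14.6204−40.2741)/(38.5388−23.1886) = -1.6712. V = [p*·14.6204 + (1−p*)·40.2741]/1.01 = 23.6628. B = V − Δ·S = 78.2450.
(1,1): S=54.2800. Δ = (V_up−V_dn)/(S_up−S_dn) = (10.2713−14.6204)/(64.0504−38.5388) = -0.1705. V = [p*·10.2713 + (1−p*)·14.6204]/1.01 = 11.7271. B = V − Δ·S = 20.9804.
(0,0): S=46.0000. Δ = (V_up−V_dn)/(S_up−S_dn) = (11.7271−23.6628)/(54.2800−32.6600) = -0.5521. V = [p*·11.7271 + (1−p*)·23.6628]/1.01 = 15.8854. B = V − Δ·S = 41.2804.
Each (Δ,B) replicates both successor values, so the strategy is self-financing and V0 is arbitrage-free.

(0,0): Delta=-0.5521 Bond=41.2804
(1,0): Delta=-1.6712 Bond=78.2450
(1,1): Delta=-0.1705 Bond=20.9804
(2,0): Delta=-3.4720 Bond=120.7847
(2,1): Delta=-1.0572 Bond=55.3651
(2,2): Delta=0.1319 Bond=1.8245
V0=15.8854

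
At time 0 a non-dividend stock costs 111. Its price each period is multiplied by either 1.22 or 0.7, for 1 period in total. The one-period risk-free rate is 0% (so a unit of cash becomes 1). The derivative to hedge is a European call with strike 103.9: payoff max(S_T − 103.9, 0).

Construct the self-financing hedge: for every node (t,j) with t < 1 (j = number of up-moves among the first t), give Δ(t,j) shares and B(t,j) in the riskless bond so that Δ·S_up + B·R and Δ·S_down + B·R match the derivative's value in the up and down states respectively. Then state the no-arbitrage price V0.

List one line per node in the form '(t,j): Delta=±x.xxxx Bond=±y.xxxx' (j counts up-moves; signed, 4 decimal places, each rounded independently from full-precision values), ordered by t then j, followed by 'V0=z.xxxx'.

No-arbitrage ⇒ martingale measure with p* = (R−d)/(u−d) = 0.5769.
At expiry t=1: V(1,0)=0.0000, V(1,1)=31.5200
(0,0): S=111.0000. Δ = (V_up−V_dn)/(S_up−S_dn) = (31.5200−0.0000)/(135.4200−77.7000) = 0.5461. V = [p*·31.5200 + (1−p*)·0.0000]/1 = 18.1846. B = V − Δ·S = -42.4308.
Self-financing check: at every node Δ·S+B equals the discounted successor values.

(0,0): Delta=0.5461 Bond=-42.4308
V0=18.1846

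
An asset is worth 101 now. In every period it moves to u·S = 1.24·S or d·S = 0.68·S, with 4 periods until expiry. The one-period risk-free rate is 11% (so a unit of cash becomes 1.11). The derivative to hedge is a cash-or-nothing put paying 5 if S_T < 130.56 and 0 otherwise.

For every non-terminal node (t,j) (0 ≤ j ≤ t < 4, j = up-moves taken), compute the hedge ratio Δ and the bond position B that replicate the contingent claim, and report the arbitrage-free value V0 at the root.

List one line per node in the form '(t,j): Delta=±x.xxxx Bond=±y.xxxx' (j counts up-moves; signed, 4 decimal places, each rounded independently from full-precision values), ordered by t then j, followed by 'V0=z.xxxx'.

(0,0): Delta=-0.0265 Bond=3.4448
(1,0): Delta=-0.0622 Bond=6.2734
(1,1): Delta=-0.0206 Bond=3.0830
(2,0): Delta=0.0000 Bond=4.0581
(2,1): Delta=-0.0725 Bond=7.8419
(2,2): Delta=-0.0120 Bond=2.0860
(3,0): Delta=0.0000 Bond=4.5045
(3,1): Delta=0.0000 Bond=4.5045
(3,2): Delta=-0.0845 Bond=9.9743
(3,3): Delta=0.0000 Bond=0.0000
V0=0.7640

No-arbitrage ⇒ martingale measure with p* = (R−d)/(u−d) = 0.7679.
Terminal values V(4,·): V(4,0)=5.0000, V(4,1)=5.0000, V(4,2)=5.0000, V(4,3)=0.0000, V(4,4)=0.0000
(3,0): S=31.7576. Δ = (V_up−V_dn)/(S_up−S_dn) = (5.0000−5.0000)/(39.3795−21.5952) = 0.0000. V = [p*·5.0000 + (1−p*)·5.0000]/1.11 = 4.5045. B = V − Δ·S = 4.5045.
(3,1): S=57.9110. Δ = (V_up−V_dn)/(S_up−S_dn) = (5.0000−5.0000)/(71.8096−39.3795) = 0.0000. V = [p*·5.0000 + (1−p*)·5.0000]/1.11 = 4.5045. B = V − Δ·S = 4.5045.
(3,2): S=105.6024. Δ = (V_up−V_dn)/(S_up−S_dn) = (0.0000−5.0000)/(130.9469−71.8096) = -0.0845. V = [p*·0.0000 + (1−p*)·5.0000]/1.11 = 1.0457. B = V − Δ·S = 9.9743.
(3,3): S=192.5690. Δ = (V_up−V_dn)/(S_up−S_dn) = (0.0000−0.0000)/(238.7856−130.9469) = 0.0000. V = [p*·0.0000 + (1−p*)·0.0000]/1.11 = 0.0000. B = V − Δ·S = 0.0000.
(2,0): S=46.7024. Δ = (V_up−V_dn)/(S_up−S_dn) = (4.5045−4.5045)/(57.9110−31.7576) = 0.0000. V = [p*·4.5045 + (1−p*)·4.5045]/1.11 = 4.0581. B = V − Δ·S = 4.0581.
(2,1): S=85.1632. Δ = (V_up−V_dn)/(S_up−S_dn) = (1.0457−4.5045)/(105.6024−57.9110) = -0.0725. V = [p*·1.0457 + (1−p*)·4.5045]/1.11 = 1.6654. B = V − Δ·S = 7.8419.
(2,2): S=155.2976. Δ = (V_up−V_dn)/(S_up−S_dn) = (0.0000−1.0457)/(192.5690−105.6024) = -0.0120. V = [p*·0.0000 + (1−p*)·1.0457]/1.11 = 0.2187. B = V − Δ·S = 2.0860.
(1,0): S=68.6800. Δ = (V_up−V_dn)/(S_up−S_dn) = (1.6654−4.0581)/(85.1632−46.7024) = -0.0622. V = [p*·1.6654 + (1−p*)·4.0581]/1.11 = 2.0008. B = V − Δ·S = 6.2734.
(1,1): S=125.2400. Δ = (V_up−V_dn)/(S_up−S_dn) = (0.2187−1.6654)/(155.2976−85.1632) = -0.0206. V = [p*·0.2187 + (1−p*)·1.6654]/1.11 = 0.4996. B = V − Δ·S = 3.0830.
(0,0): S=101.0000. Δ = (V_up−V_dn)/(S_up−S_dn) = (0.4996−2.0008)/(125.2400−68.6800) = -0.0265. V = [p*·0.4996 + (1−p*)·2.0008]/1.11 = 0.7640. B = V − Δ·S = 3.4448.
Check: Δ(0,0)·S0 + B(0,0) = 0.7640 = V0.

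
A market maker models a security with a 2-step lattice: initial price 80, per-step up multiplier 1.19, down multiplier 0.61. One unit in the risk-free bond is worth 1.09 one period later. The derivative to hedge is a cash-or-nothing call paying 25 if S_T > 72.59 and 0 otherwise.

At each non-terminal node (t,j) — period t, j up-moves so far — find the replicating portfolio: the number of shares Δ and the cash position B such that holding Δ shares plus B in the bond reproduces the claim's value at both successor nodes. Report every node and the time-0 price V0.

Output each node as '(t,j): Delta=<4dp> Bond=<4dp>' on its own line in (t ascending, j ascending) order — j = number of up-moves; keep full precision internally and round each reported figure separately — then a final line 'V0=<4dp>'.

(0,0): Delta=0.4091 Bond=-18.3148
(1,0): Delta=0.0000 Bond=0.0000
(1,1): Delta=0.4528 Bond=-24.1221
V0=14.4116

The replicating-portfolio and risk-neutral prices coincide; use p* = (1.09−0.61)/(1.19−0.61) = 0.8276 for the latter.
Terminal values V(2,·): V(2,0)=0.0000, V(2,1)=0.0000, V(2,2)=25.0000
Node (1,0) S=48.8000: V=(p*·0.0000+(1−p*)·0.0000)/1.09=0.0000; Δ=(0.0000−0.0000)/(58.0720−29.7680)=0.0000; B=V−Δ·S=0.0000
Node (1,1) S=95.2000: V=(p*·25.0000+(1−p*)·0.0000)/1.09=18.9813; Δ=(25.0000−0.0000)/(113.2880−58.0720)=0.4528; B=V−Δ·S=-24.1221
Node (0,0) S=80.0000: V=(p*·18.9813+(1−p*)·0.0000)/1.09=14.4116; Δ=(18.9813−0.0000)/(95.2000−48.8000)=0.4091; B=V−Δ·S=-18.3148
Self-financing check: at every node Δ·S+B equals the discounted successor values.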